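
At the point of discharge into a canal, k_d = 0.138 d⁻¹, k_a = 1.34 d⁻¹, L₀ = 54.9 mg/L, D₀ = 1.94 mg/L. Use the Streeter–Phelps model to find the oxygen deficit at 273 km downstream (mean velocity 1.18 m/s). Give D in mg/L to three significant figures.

D ≈ 4.24 mg/L

Travel time t = x/v = 273 km / (1.18 m/s) = 273000 m / 1.18 m/s = 231400 s = 2.678 d.
k_d L₀/(k_a−k_d) = 0.138×54.9/(1.34−0.138) = 7.576/1.202 = 6.303 mg/L.
e^(−k_d t) = e^(−0.138×2.678) = 0.6911; e^(−k_a t) = e^(−1.34×2.678) = 0.02765.
D = 6.303 × (0.6911 − 0.02765) + 1.94 × 0.02765 = 4.181 + 0.05364 = 4.235 mg/L.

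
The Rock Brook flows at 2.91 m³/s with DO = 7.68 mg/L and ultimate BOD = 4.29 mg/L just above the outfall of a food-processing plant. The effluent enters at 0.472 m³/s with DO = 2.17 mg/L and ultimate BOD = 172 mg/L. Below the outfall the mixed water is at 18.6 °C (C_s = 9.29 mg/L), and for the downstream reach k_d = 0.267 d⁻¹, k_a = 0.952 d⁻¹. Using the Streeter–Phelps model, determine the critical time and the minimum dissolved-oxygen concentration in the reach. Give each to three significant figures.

Mixed DO = (2.91×7.68 + 0.472×2.17)/(2.91+0.472) = 23.37/3.382 = 6.911 mg/L.
Mixed L₀ = (2.91×4.29 + 0.472×172)/(3.382) = 93.67/3.382 = 27.70 mg/L.
Initial deficit D₀ = C_s − DO₀ = 9.29 − 6.911 = 2.379 mg/L.
t_c = (1/0.6850) ln[(0.952/0.267)(1 − 2.379×0.6850/(0.267×27.70))] = 1.460 × ln(2.780) = 1.493 d.
D_c = (0.267/0.952) × 27.70 × e^(−0.267×1.493) = 0.2805 × 27.70 × 0.6713 = 5.215 mg/L.
Minimum DO = 9.29 − 5.215 = 4.075 mg/L.

t_c ≈ 1.49 d; minimum DO ≈ 4.08 mg/L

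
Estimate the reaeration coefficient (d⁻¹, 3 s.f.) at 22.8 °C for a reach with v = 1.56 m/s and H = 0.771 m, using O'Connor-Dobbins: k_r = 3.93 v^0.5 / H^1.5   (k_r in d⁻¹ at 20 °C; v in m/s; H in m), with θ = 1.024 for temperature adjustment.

k_r ≈ 7.75 d⁻¹

k_r(20) = 3.93 × 1.56^0.5 / 0.771^1.5 = 3.93 × 1.249 / 0.6770 = 7.251 d⁻¹.
k_r(22.8) = 7.251 × 1.024^(22.8−20) = 7.251 × 1.069 = 7.748 d⁻¹.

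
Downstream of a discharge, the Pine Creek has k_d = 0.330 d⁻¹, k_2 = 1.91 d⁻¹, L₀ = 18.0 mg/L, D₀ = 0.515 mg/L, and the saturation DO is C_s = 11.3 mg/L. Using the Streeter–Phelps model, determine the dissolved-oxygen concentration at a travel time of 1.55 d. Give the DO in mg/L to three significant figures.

k_d L₀/(k_2−k_d) = 0.330×18.0/(1.91−0.330) = 5.940/1.580 = 3.759 mg/L.
e^(−k_d t) = e^(−0.330×1.550) = 0.5996; e^(−k_2 t) = e^(−1.91×1.550) = 0.05179.
D = 3.759 × (0.5996 − 0.05179) + 0.515 × 0.05179 = 2.059 + 0.02667 = 2.086 mg/L.
DO = C_s − D = 11.3 − 2.086 = 9.214 mg/L.

DO ≈ 9.21 mg/L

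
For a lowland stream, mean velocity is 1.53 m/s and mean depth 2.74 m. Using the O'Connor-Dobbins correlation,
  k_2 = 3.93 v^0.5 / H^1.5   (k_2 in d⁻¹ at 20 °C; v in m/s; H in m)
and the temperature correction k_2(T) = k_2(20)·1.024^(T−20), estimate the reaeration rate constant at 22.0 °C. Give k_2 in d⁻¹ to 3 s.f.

k_2(20) = 3.93 × 1.53^0.5 / 2.74^1.5 = 3.93 × 1.237 / 4.536 = 1.072 d⁻¹.
k_2(22.0) = 1.072 × 1.024^(22.0−20) = 1.072 × 1.049 = 1.124 d⁻¹.

k_2 ≈ 1.12 d⁻¹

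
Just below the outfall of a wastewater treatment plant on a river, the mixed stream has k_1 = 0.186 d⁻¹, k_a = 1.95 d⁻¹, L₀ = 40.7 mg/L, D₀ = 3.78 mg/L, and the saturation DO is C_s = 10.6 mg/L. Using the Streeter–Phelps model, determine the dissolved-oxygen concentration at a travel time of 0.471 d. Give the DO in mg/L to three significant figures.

k_1 L₀/(k_a−k_1) = 0.186×40.7/(1.95−0.186) = 7.570/1.764 = 4.291 mg/L.
e^(−k_1 t) = e^(−0.186×0.4710) = 0.9161; e^(−k_a t) = e^(−1.95×0.4710) = 0.3991.
D = 4.291 × (0.9161 − 0.3991) + 3.78 × 0.3991 = 2.219 + 1.509 = 3.727 mg/L.
DO = C_s − D = 10.6 − 3.727 = 6.873 mg/L.

DO ≈ 6.87 mg/L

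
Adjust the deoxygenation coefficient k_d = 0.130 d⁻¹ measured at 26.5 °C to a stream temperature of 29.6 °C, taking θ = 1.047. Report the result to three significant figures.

k_d(T₂) = k_d(T₁) · θ^(T₂−T₁) = 0.130 × 1.047^(29.6−26.5)
= 0.130 × 1.047^3.10 = 0.130 × 1.153 = 0.1499 d⁻¹.

k_d ≈ 0.150 d⁻¹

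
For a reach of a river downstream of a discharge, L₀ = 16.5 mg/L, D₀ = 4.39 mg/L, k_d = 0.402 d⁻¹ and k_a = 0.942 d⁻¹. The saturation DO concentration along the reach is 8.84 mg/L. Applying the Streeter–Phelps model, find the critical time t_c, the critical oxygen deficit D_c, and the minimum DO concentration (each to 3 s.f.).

With k_a/k_d = 2.343 and 1 − D₀(k_a−k_d)/(k_d L₀) = 0.6426,
t_c = ln(2.343 × 0.6426) / (0.942 − 0.402) = ln(1.506) / 0.5400 = 0.4093/0.5400 = 0.7580 d.
L(t_c) = L₀ e^(−k_d t_c) = 16.5 × 0.7373 = 12.17 mg/L, and at the critical point k_a D_c = k_d L, so D_c = (0.402/0.942) × 12.17 = 5.192 mg/L.
Minimum DO = C_s − D_c = 8.84 − 5.192 = 3.648 mg/L.

t_c ≈ 0.758 d; D_c ≈ 5.19 mg/L; min DO ≈ 3.65 mg/L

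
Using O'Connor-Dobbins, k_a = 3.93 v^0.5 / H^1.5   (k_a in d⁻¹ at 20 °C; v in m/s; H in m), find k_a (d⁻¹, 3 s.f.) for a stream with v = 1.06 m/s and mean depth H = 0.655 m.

k_a = 3.93 × 1.06^0.5 / 0.655^1.5 = 3.93 × 1.030 / 0.5301 = 7.633 d⁻¹.

k_a ≈ 7.63 d⁻¹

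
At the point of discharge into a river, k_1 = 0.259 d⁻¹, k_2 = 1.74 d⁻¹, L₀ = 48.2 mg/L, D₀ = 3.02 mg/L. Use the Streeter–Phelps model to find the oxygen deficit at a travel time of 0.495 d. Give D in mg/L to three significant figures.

k_1 L₀/(k_2−k_1) = 0.259×48.2/(1.74−0.259) = 12.48/1.481 = 8.429 mg/L.
e^(−k_1 t) = e^(−0.259×0.4950) = 0.8797; e^(−k_2 t) = e^(−1.74×0.4950) = 0.4226.
D = 8.429 × (0.8797 − 0.4226) + 3.02 × 0.4226 = 3.853 + 1.276 = 5.129 mg/L.

D ≈ 5.13 mg/L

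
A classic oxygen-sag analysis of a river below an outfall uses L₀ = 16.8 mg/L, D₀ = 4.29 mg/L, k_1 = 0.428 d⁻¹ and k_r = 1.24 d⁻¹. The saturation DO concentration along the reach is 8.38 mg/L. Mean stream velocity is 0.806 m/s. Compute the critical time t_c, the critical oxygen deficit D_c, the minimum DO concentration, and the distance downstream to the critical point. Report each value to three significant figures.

At the critical point dD/dt = 0, so k_1 L₀ e^(−k_1 t) = k_r D. Substituting D(t) from the Streeter–Phelps equation and solving for t gives
t_c = ln[(k_r/k_1)(1 − D₀(k_r−k_1)/(k_1 L₀))] / (k_r−k_1).
Here k_r−k_1 = 0.8120 d⁻¹ and 1 − D₀(k_r−k_1)/(k_1 L₀) = 1 − 4.29×0.8120/(0.428×16.8) = 0.5155, so
t_c = ln(2.897 × 0.5155) / 0.8120 = 0.4012 / 0.8120 = 0.4941 d.
D_c = (k_1/k_r) L₀ e^(−k_1 t_c) = (0.428/1.24) × 16.8 × e^(−0.428×0.4941) = 0.3452 × 16.8 × 0.8094 = 4.693 mg/L.
Minimum DO = C_s − D_c = 8.38 − 4.693 = 3.687 mg/L.
x_c = v t_c = 0.806 m/s × 0.4941 d × 86400 s/d = 34410 m ≈ 34.4 km.

t_c ≈ 0.494 d; D_c ≈ 4.69 mg/L; min DO ≈ 3.69 mg/L; x_c ≈ 34.4 km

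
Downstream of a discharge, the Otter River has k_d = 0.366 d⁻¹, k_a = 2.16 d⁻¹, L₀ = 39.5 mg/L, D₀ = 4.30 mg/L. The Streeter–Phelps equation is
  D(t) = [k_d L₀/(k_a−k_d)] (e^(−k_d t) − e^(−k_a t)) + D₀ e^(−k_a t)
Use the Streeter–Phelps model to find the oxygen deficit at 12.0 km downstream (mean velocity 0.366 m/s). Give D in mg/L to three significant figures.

D ≈ 5.36 mg/L

Travel time t = x/v = 12.0 km / (0.366 m/s) = 12000 m / 0.366 m/s = 32790 s = 0.3795 d.
k_d L₀/(k_a−k_d) = 0.366×39.5/(2.16−0.366) = 14.46/1.794 = 8.059 mg/L.
e^(−k_d t) = e^(−0.366×0.3795) = 0.8703; e^(−k_a t) = e^(−2.16×0.3795) = 0.4406.
D = 8.059 × (0.8703 − 0.4406) + 4.30 × 0.4406 = 3.463 + 1.894 = 5.358 mg/L.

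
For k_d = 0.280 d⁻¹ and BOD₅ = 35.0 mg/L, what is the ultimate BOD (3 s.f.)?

BOD₅ = L₀(1 − e^(−5k_d)) ⇒ L₀ = BOD₅ / (1 − e^(−5×0.280))
= 35.0 / (1 − 0.2466) = 35.0 / 0.7534 = 46.46 mg/L.

L₀ ≈ 46.5 mg/L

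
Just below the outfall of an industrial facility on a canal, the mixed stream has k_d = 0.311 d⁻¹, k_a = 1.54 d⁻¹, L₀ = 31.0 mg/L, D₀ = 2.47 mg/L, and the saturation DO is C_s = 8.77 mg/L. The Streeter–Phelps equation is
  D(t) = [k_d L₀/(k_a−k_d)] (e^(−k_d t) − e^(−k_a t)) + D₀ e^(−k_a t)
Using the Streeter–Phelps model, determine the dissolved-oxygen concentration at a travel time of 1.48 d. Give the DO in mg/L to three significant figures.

k_d L₀/(k_a−k_d) = 0.311×31.0/(1.54−0.311) = 9.641/1.229 = 7.845 mg/L.
e^(−k_d t) = e^(−0.311×1.480) = 0.6311; e^(−k_a t) = e^(−1.54×1.480) = 0.1024.
D = 7.845 × (0.6311 − 0.1024) + 2.47 × 0.1024 = 4.148 + 0.2528 = 4.401 mg/L.
DO = C_s − D = 8.77 − 4.401 = 4.369 mg/L.

DO ≈ 4.37 mg/L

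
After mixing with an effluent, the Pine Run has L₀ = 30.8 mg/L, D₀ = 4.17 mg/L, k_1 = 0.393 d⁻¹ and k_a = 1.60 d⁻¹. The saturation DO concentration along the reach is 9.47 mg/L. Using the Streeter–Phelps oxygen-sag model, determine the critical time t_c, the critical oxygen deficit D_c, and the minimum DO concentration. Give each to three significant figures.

t_c = [1/(k_a−k_1)] ln[(k_a/k_1)(1 − D₀(k_a−k_1)/(k_1 L₀))]
= [1/(1.60−0.393)] ln[(1.60/0.393)(1 − 4.17×1.207/(0.393×30.8))]
= (1/1.207) ln[4.071 × 0.5842] = 0.8285 × ln(2.378) = 0.8285 × 0.8664 = 0.7178 d.
L(t_c) = L₀ e^(−k_1 t_c) = 30.8 × 0.7542 = 23.23 mg/L, and at the critical point k_a D_c = k_1 L, so D_c = (0.393/1.60) × 23.23 = 5.706 mg/L.
Minimum DO = C_s − D_c = 9.47 − 5.706 = 3.764 mg/L.

t_c ≈ 0.718 d; D_c ≈ 5.71 mg/L; min DO ≈ 3.76 mg/L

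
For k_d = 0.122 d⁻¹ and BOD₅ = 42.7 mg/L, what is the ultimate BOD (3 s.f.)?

L₀ ≈ 93.5 mg/L

BOD₅ = L₀(1 − e^(−5k_d)) ⇒ L₀ = BOD₅ / (1 − e^(−5×0.122))
= 42.7 / (1 − 0.5434) = 42.7 / 0.4566 = 93.51 mg/L.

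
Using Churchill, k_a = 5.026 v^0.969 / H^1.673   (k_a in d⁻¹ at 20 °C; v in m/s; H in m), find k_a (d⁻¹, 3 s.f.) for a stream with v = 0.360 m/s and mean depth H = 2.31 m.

k_a = 5.026 × 0.360^0.969 / 2.31^1.673 = 5.026 × 0.3716 / 4.058 = 0.4602 d⁻¹.

k_a ≈ 0.460 d⁻¹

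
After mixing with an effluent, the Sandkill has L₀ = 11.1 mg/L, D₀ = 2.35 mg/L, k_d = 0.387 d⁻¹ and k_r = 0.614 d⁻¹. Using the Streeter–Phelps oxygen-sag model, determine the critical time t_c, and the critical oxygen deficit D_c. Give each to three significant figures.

At the critical point dD/dt = 0, so k_d L₀ e^(−k_d t) = k_r D. Substituting D(t) from the Streeter–Phelps equation and solving for t gives
t_c = ln[(k_r/k_d)(1 − D₀(k_r−k_d)/(k_d L₀))] / (k_r−k_d).
Here k_r−k_d = 0.2270 d⁻¹ and 1 − D₀(k_r−k_d)/(k_d L₀) = 1 − 2.35×0.2270/(0.387×11.1) = 0.8758, so
t_c = ln(1.587 × 0.8758) / 0.2270 = 0.3290 / 0.2270 = 1.449 d.
L(t_c) = L₀ e^(−k_d t_c) = 11.1 × 0.5707 = 6.335 mg/L, and at the critical point k_r D_c = k_d L, so D_c = (0.387/0.614) × 6.335 = 3.993 mg/L.

t_c ≈ 1.45 d; D_c ≈ 3.99 mg/L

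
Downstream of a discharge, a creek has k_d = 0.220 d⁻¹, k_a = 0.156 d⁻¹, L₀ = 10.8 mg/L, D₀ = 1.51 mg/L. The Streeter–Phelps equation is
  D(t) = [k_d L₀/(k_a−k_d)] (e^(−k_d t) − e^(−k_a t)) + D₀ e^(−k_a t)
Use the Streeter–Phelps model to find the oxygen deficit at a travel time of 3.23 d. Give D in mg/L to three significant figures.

D ≈ 5.10 mg/L

k_d L₀/(k_a−k_d) = 0.220×10.8/(0.156−0.220) = 2.376/-0.06400 = -37.13 mg/L.
e^(−k_d t) = e^(−0.220×3.230) = 0.4913; e^(−k_a t) = e^(−0.156×3.230) = 0.6042.
D = -37.13 × (0.4913 − 0.6042) + 1.51 × 0.6042 = 4.189 + 0.9123 = 5.101 mg/L.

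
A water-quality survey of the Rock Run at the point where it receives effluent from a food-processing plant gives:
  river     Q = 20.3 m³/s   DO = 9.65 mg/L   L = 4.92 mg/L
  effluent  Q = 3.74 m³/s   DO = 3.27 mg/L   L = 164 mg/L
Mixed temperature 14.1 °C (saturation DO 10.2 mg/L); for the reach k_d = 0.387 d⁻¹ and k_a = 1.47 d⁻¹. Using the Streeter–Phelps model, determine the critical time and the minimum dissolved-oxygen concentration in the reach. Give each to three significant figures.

t_c ≈ 1.09 d; minimum DO ≈ 5.07 mg/L

Mixed DO = (20.3×9.65 + 3.74×3.27)/(20.3+3.74) = 208.1/24.04 = 8.657 mg/L.
Mixed L₀ = (20.3×4.92 + 3.74×164)/(24.04) = 713.2/24.04 = 29.67 mg/L.
Initial deficit D₀ = C_s − DO₀ = 10.2 − 8.657 = 1.543 mg/L.
t_c = (1/1.083) ln[(1.47/0.387)(1 − 1.543×1.083/(0.387×29.67))] = 0.9234 × ln(3.246) = 1.087 d.
D_c = (0.387/1.47) × 29.67 × e^(−0.387×1.087) = 0.2633 × 29.67 × 0.6566 = 5.128 mg/L.
Minimum DO = 10.2 − 5.128 = 5.072 mg/L.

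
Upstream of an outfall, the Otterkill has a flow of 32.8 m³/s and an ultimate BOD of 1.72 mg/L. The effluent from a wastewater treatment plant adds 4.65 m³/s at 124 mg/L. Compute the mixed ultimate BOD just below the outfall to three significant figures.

16.9 mg/L

Flow-weighted mixing: C = (Q_r C_r + Q_w C_w)/(Q_r + Q_w)
= (32.8×1.72 + 4.65×124)/(32.8 + 4.65) = 633.0/37.45 = 16.90 mg/L.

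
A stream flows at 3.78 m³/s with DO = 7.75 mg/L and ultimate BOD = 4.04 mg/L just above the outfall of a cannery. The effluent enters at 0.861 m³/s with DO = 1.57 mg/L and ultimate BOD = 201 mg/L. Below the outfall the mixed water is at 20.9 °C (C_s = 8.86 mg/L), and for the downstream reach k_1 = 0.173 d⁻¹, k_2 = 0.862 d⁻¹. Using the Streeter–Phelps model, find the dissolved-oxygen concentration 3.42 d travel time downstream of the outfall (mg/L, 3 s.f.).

DO ≈ 3.64 mg/L

Mixed DO = (3.78×7.75 + 0.861×1.57)/(3.78+0.861) = 30.65/4.641 = 6.603 mg/L.
Mixed L₀ = (3.78×4.04 + 0.861×201)/(4.641) = 188.3/4.641 = 40.58 mg/L.
Initial deficit D₀ = C_s − DO₀ = 8.86 − 6.603 = 2.257 mg/L.
D(3.42) = [0.173×40.58/(0.862−0.173)](e^(−0.173×3.42) − e^(−0.862×3.42)) + 2.257 e^(−0.862×3.42)
= 10.19 × (0.5534 − 0.05244) + 2.257 × 0.05244 = 5.223 mg/L.
DO = 8.86 − 5.223 = 3.637 mg/L.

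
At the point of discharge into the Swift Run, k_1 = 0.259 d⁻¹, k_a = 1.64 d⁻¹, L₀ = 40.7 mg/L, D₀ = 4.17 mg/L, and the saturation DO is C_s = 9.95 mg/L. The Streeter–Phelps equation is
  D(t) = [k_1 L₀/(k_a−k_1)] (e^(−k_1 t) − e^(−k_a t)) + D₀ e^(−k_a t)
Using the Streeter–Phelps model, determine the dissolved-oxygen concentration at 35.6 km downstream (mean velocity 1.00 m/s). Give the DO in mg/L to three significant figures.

Travel time t = x/v = 35.6 km / (1.00 m/s) = 35600 m / 1.00 m/s = 35600 s = 0.4120 d.
k_1 L₀/(k_a−k_1) = 0.259×40.7/(1.64−0.259) = 10.54/1.381 = 7.633 mg/L.
e^(−k_1 t) = e^(−0.259×0.4120) = 0.8988; e^(−k_a t) = e^(−1.64×0.4120) = 0.5088.
D = 7.633 × (0.8988 − 0.5088) + 4.17 × 0.5088 = 2.977 + 2.122 = 5.099 mg/L.
DO = C_s − D = 9.95 − 5.099 = 4.851 mg/L.

DO ≈ 4.85 mg/L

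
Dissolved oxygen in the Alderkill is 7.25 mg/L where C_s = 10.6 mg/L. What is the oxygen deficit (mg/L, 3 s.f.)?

D ≈ 3.35 mg/L

D = C_s − C = 10.6 − 7.25 = 3.35 mg/L.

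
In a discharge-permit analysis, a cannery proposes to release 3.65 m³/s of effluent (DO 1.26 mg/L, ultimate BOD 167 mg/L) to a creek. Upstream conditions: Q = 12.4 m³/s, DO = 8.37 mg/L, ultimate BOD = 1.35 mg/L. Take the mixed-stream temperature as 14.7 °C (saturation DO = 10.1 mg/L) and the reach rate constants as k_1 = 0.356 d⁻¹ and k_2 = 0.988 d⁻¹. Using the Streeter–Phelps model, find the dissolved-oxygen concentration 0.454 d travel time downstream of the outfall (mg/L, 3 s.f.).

Mixed DO = (12.4×8.37 + 3.65×1.26)/(12.4+3.65) = 108.4/16.05 = 6.753 mg/L.
Mixed L₀ = (12.4×1.35 + 3.65×167)/(16.05) = 626.3/16.05 = 39.02 mg/L.
Initial deficit D₀ = C_s − DO₀ = 10.1 − 6.753 = 3.347 mg/L.
D(0.454) = [0.356×39.02/(0.988−0.356)](e^(−0.356×0.454) − e^(−0.988×0.454)) + 3.347 e^(−0.988×0.454)
= 21.98 × (0.8508 − 0.6386) + 3.347 × 0.6386 = 6.802 mg/L.
DO = 10.1 − 6.802 = 3.298 mg/L.

DO ≈ 3.30 mg/L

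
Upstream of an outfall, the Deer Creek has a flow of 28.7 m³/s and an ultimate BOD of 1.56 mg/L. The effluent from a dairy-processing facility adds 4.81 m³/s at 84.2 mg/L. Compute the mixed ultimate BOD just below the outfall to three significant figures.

Flow-weighted mixing: C = (Q_r C_r + Q_w C_w)/(Q_r + Q_w)
= (28.7×1.56 + 4.81×84.2)/(28.7 + 4.81) = 449.8/33.51 = 13.42 mg/L.

13.4 mg/L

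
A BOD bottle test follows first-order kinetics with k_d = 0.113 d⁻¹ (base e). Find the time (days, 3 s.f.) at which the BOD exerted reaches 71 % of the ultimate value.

y/L₀ = 1 − e^(−k_d t) = 0.71 ⇒ e^(−k_d t) = 0.290
t = −ln(0.290) / 0.113 = 1.238 / 0.113 = 10.95 d.

t ≈ 11.0 d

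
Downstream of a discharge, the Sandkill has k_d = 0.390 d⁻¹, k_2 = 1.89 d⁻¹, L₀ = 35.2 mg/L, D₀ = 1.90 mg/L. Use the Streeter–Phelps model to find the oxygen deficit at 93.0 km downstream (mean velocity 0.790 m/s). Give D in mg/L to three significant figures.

D ≈ 4.83 mg/L

Travel time t = x/v = 93.0 km / (0.790 m/s) = 93000 m / 0.790 m/s = 117700 s = 1.363 d.
k_d L₀/(k_2−k_d) = 0.390×35.2/(1.89−0.390) = 13.73/1.500 = 9.152 mg/L.
e^(−k_d t) = e^(−0.390×1.363) = 0.5878; e^(−k_2 t) = e^(−1.89×1.363) = 0.07614.
D = 9.152 × (0.5878 − 0.07614) + 1.90 × 0.07614 = 4.683 + 0.1447 = 4.827 mg/L.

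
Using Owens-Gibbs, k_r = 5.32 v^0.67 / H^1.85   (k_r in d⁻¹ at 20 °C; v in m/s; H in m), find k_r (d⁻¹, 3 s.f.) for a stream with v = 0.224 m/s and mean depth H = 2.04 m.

k_r = 5.32 × 0.224^0.67 / 2.04^1.85 = 5.32 × 0.3670 / 3.740 = 0.5221 d⁻¹.

k_r ≈ 0.522 d⁻¹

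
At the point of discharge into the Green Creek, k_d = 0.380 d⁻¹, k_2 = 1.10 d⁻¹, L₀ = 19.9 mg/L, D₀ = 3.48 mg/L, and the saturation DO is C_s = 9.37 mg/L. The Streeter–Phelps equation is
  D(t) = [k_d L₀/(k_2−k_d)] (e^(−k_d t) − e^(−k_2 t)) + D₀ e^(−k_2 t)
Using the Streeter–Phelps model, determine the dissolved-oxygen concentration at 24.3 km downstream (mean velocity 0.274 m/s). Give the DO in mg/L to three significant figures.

DO ≈ 4.53 mg/L

Travel time t = x/v = 24.3 km / (0.274 m/s) = 24300 m / 0.274 m/s = 88690 s = 1.026 d.
k_d L₀/(k_2−k_d) = 0.380×19.9/(1.10−0.380) = 7.562/0.7200 = 10.50 mg/L.
e^(−k_d t) = e^(−0.380×1.026) = 0.6770; e^(−k_2 t) = e^(−1.10×1.026) = 0.3233.
D = 10.50 × (0.6770 − 0.3233) + 3.48 × 0.3233 = 3.715 + 1.125 = 4.840 mg/L.
DO = C_s − D = 9.37 − 4.840 = 4.530 mg/L.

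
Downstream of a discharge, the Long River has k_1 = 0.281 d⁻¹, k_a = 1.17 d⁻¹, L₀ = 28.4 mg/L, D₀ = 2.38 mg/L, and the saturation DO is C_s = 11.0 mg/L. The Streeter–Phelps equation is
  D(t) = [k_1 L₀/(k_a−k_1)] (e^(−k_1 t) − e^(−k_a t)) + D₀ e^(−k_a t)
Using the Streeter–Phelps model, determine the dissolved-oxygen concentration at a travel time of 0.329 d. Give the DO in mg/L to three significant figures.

k_1 L₀/(k_a−k_1) = 0.281×28.4/(1.17−0.281) = 7.980/0.8890 = 8.977 mg/L.
e^(−k_1 t) = e^(−0.281×0.3290) = 0.9117; e^(−k_a t) = e^(−1.17×0.3290) = 0.6805.
D = 8.977 × (0.9117 − 0.6805) + 2.38 × 0.6805 = 2.075 + 1.620 = 3.695 mg/L.
DO = C_s − D = 11.0 − 3.695 = 7.305 mg/L.

DO ≈ 7.30 mg/L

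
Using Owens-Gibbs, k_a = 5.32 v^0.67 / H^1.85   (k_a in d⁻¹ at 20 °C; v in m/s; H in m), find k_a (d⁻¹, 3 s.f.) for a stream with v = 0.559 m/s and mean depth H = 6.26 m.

k_a = 5.32 × 0.559^0.67 / 6.26^1.85 = 5.32 × 0.6773 / 29.76 = 0.1211 d⁻¹.

k_a ≈ 0.121 d⁻¹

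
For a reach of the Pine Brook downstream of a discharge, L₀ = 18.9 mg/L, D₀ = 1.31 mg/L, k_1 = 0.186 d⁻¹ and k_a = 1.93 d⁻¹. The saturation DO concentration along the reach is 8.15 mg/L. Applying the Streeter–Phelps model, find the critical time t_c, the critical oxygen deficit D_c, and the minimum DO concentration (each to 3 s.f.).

t_c = [1/(k_a−k_1)] ln[(k_a/k_1)(1 − D₀(k_a−k_1)/(k_1 L₀))]
= [1/(1.93−0.186)] ln[(1.93/0.186)(1 − 1.31×1.744/(0.186×18.9))]
= (1/1.744) ln[10.38 × 0.3501] = 0.5734 × ln(3.633) = 0.5734 × 1.290 = 0.7397 d.
D_c = (k_1/k_a) L₀ e^(−k_1 t_c) = (0.186/1.93) × 18.9 × e^(−0.186×0.7397) = 0.09637 × 18.9 × 0.8715 = 1.587 mg/L.
Minimum DO = C_s − D_c = 8.15 − 1.587 = 6.563 mg/L.

t_c ≈ 0.740 d; D_c ≈ 1.59 mg/L; min DO ≈ 6.56 mg/L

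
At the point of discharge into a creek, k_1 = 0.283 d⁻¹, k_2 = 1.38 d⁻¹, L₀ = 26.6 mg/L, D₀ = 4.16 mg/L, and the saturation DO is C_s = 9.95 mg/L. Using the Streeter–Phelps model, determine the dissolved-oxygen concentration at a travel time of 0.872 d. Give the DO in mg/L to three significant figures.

DO ≈ 5.40 mg/L

k_1 L₀/(k_2−k_1) = 0.283×26.6/(1.38−0.283) = 7.528/1.097 = 6.862 mg/L.
e^(−k_1 t) = e^(−0.283×0.8720) = 0.7813; e^(−k_2 t) = e^(−1.38×0.8720) = 0.3002.
D = 6.862 × (0.7813 − 0.3002) + 4.16 × 0.3002 = 3.302 + 1.249 = 4.550 mg/L.
DO = C_s − D = 9.95 − 4.550 = 5.400 mg/L.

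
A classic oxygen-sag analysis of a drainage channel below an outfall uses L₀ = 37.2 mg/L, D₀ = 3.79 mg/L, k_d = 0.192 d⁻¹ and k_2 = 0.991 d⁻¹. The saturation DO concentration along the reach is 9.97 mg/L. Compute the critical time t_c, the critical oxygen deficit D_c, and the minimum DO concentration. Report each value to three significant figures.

At the critical point dD/dt = 0, so k_d L₀ e^(−k_d t) = k_2 D. Substituting D(t) from the Streeter–Phelps equation and solving for t gives
t_c = ln[(k_2/k_d)(1 − D₀(k_2−k_d)/(k_d L₀))] / (k_2−k_d).
Here k_2−k_d = 0.7990 d⁻¹ and 1 − D₀(k_2−k_d)/(k_d L₀) = 1 − 3.79×0.7990/(0.192×37.2) = 0.5760, so
t_c = ln(5.161 × 0.5760) / 0.7990 = 1.090 / 0.7990 = 1.364 d.
L(t_c) = L₀ e^(−k_d t_c) = 37.2 × 0.7696 = 28.63 mg/L, and at the critical point k_2 D_c = k_d L, so D_c = (0.192/0.991) × 28.63 = 5.547 mg/L.
Minimum DO = C_s − D_c = 9.97 − 5.547 = 4.423 mg/L.

t_c ≈ 1.36 d; D_c ≈ 5.55 mg/L; min DO ≈ 4.42 mg/L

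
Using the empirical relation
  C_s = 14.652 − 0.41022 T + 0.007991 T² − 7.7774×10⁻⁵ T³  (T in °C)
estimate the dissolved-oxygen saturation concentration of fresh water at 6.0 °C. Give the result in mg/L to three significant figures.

C_s ≈ 12.5 mg/L

C_s = 14.652 − 0.41022×6.0 + 0.007991×6.0² − 7.7774×10⁻⁵×6.0³ = 12.46 mg/L.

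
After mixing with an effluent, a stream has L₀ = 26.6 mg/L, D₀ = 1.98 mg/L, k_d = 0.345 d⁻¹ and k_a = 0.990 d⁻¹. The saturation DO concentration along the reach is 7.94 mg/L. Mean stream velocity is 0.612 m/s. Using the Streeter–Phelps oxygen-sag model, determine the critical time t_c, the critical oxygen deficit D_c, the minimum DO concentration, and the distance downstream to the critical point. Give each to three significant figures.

t_c ≈ 1.40 d; D_c ≈ 5.71 mg/L; min DO ≈ 2.23 mg/L; x_c ≈ 74.1 km

t_c = [1/(k_a−k_d)] ln[(k_a/k_d)(1 − D₀(k_a−k_d)/(k_d L₀))]
= [1/(0.990−0.345)] ln[(0.990/0.345)(1 − 1.98×0.6450/(0.345×26.6))]
= (1/0.6450) ln[2.870 × 0.8608] = 1.550 × ln(2.470) = 1.550 × 0.9043 = 1.402 d.
L(t_c) = L₀ e^(−k_d t_c) = 26.6 × 0.6165 = 16.40 mg/L, and at the critical point k_a D_c = k_d L, so D_c = (0.345/0.990) × 16.40 = 5.715 mg/L.
Minimum DO = C_s − D_c = 7.94 − 5.715 = 2.225 mg/L.
x_c = v t_c = 0.612 m/s × 1.402 d × 86400 s/d = 74130 m ≈ 74.1 km.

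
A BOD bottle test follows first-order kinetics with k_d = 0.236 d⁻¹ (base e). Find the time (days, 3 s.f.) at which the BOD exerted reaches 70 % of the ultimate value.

y/L₀ = 1 − e^(−k_d t) = 0.70 ⇒ e^(−k_d t) = 0.300
t = −ln(0.300) / 0.236 = 1.204 / 0.236 = 5.102 d.

t ≈ 5.10 d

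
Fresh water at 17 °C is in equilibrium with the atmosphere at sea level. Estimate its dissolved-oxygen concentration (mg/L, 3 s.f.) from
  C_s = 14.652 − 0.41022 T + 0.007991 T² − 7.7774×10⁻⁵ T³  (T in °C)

C_s = 14.652 − 0.41022×17 + 0.007991×17² − 7.7774×10⁻⁵×17³ = 9.606 mg/L.

C_s ≈ 9.61 mg/L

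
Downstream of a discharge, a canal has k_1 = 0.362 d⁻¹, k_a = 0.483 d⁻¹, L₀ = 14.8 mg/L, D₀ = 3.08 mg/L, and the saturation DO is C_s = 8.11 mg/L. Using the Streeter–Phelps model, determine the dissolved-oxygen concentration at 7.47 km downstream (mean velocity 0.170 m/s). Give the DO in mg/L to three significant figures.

DO ≈ 3.50 mg/L

Travel time t = x/v = 7.47 km / (0.170 m/s) = 7470 m / 0.170 m/s = 43940 s = 0.5086 d.
k_1 L₀/(k_a−k_1) = 0.362×14.8/(0.483−0.362) = 5.358/0.1210 = 44.28 mg/L.
e^(−k_1 t) = e^(−0.362×0.5086) = 0.8318; e^(−k_a t) = e^(−0.483×0.5086) = 0.7822.
D = 44.28 × (0.8318 − 0.7822) + 3.08 × 0.7822 = 2.198 + 2.409 = 4.607 mg/L.
DO = C_s − D = 8.11 − 4.607 = 3.503 mg/L.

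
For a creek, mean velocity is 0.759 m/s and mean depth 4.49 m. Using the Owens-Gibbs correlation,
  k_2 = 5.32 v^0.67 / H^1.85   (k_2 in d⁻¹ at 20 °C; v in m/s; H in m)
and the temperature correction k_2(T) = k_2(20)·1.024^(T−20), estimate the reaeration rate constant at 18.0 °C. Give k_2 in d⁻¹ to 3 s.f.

k_2(20) = 5.32 × 0.759^0.67 / 4.49^1.85 = 5.32 × 0.8313 / 16.09 = 0.2748 d⁻¹.
k_2(18.0) = 0.2748 × 1.024^(18.0−20) = 0.2748 × 0.9537 = 0.2621 d⁻¹.

k_2 ≈ 0.262 d⁻¹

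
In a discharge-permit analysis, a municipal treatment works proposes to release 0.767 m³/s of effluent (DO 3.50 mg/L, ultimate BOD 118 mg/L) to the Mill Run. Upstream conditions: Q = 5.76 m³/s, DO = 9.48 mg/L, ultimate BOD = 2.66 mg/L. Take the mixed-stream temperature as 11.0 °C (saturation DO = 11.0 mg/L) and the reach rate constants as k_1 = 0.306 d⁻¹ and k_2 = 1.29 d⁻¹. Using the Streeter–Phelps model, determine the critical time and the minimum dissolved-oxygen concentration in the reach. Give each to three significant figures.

Mixed DO = (5.76×9.48 + 0.767×3.50)/(5.76+0.767) = 57.29/6.527 = 8.777 mg/L.
Mixed L₀ = (5.76×2.66 + 0.767×118)/(6.527) = 105.8/6.527 = 16.21 mg/L.
Initial deficit D₀ = C_s − DO₀ = 11.0 − 8.777 = 2.223 mg/L.
t_c = (1/0.9840) ln[(1.29/0.306)(1 − 2.223×0.9840/(0.306×16.21))] = 1.016 × ln(2.357) = 0.8714 d.
D_c = (0.306/1.29) × 16.21 × e^(−0.306×0.8714) = 0.2372 × 16.21 × 0.7659 = 2.946 mg/L.
Minimum DO = 11.0 − 2.946 = 8.054 mg/L.

t_c ≈ 0.871 d; minimum DO ≈ 8.05 mg/L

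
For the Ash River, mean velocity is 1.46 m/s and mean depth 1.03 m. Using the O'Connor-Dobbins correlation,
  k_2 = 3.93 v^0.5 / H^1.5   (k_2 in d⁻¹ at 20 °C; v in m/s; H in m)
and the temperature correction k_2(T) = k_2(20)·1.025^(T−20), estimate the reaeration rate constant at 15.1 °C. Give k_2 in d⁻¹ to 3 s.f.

k_2(20) = 3.93 × 1.46^0.5 / 1.03^1.5 = 3.93 × 1.208 / 1.045 = 4.543 d⁻¹.
k_2(15.1) = 4.543 × 1.025^(15.1−20) = 4.543 × 0.8860 = 4.025 d⁻¹.

k_2 ≈ 4.03 d⁻¹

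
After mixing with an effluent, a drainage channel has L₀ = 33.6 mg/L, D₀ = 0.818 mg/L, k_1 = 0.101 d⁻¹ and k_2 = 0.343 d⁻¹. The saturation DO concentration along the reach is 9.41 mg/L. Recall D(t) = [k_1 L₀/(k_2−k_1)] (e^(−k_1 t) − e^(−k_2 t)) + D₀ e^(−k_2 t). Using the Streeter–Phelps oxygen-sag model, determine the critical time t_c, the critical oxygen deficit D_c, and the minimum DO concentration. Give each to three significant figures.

t_c ≈ 4.80 d; D_c ≈ 6.09 mg/L; min DO ≈ 3.32 mg/L

t_c = [1/(k_2−k_1)] ln[(k_2/k_1)(1 − D₀(k_2−k_1)/(k_1 L₀))]
= [1/(0.343−0.101)] ln[(0.343/0.101)(1 − 0.818×0.2420/(0.101×33.6))]
= (1/0.2420) ln[3.396 × 0.9417] = 4.132 × ln(3.198) = 4.132 × 1.163 = 4.804 d.
D_c = (k_1/k_2) L₀ e^(−k_1 t_c) = (0.101/0.343) × 33.6 × e^(−0.101×4.804) = 0.2945 × 33.6 × 0.6156 = 6.091 mg/L.
Minimum DO = C_s − D_c = 9.41 − 6.091 = 3.319 mg/L.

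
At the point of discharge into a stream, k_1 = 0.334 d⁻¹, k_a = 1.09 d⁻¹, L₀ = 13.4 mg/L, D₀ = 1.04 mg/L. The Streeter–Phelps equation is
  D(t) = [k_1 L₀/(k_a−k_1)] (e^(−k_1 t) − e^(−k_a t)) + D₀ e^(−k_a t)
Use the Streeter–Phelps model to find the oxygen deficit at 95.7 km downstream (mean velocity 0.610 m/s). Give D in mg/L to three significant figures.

Travel time t = x/v = 95.7 km / (0.610 m/s) = 95700 m / 0.610 m/s = 156900 s = 1.816 d.
k_1 L₀/(k_a−k_1) = 0.334×13.4/(1.09−0.334) = 4.476/0.7560 = 5.920 mg/L.
e^(−k_1 t) = e^(−0.334×1.816) = 0.5453; e^(−k_a t) = e^(−1.09×1.816) = 0.1382.
D = 5.920 × (0.5453 − 0.1382) + 1.04 × 0.1382 = 2.410 + 0.1437 = 2.554 mg/L.

D ≈ 2.55 mg/L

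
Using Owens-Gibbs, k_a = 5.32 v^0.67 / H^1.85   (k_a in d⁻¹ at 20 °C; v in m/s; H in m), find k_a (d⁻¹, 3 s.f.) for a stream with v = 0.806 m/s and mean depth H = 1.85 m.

k_a = 5.32 × 0.806^0.67 / 1.85^1.85 = 5.32 × 0.8655 / 3.121 = 1.475 d⁻¹.

k_a ≈ 1.48 d⁻¹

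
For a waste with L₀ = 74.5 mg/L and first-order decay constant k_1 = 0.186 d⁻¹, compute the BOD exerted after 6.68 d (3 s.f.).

y_t = L₀(1 − e^(−k_1 t)) = 74.5 × (1 − e^(−0.186×6.68))
= 74.5 × (1 − 0.2887) = 74.5 × 0.7113 = 52.99 mg/L.

y ≈ 53.0 mg/L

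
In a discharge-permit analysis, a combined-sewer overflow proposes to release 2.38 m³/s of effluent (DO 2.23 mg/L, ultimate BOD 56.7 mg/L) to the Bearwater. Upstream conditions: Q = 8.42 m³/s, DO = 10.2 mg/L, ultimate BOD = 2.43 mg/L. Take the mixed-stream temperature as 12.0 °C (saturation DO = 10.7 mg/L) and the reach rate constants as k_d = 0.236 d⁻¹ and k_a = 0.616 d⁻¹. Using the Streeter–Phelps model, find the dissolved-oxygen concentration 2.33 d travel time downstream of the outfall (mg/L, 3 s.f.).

DO ≈ 7.13 mg/L

Mixed DO = (8.42×10.2 + 2.38×2.23)/(8.42+2.38) = 91.19/10.80 = 8.444 mg/L.
Mixed L₀ = (8.42×2.43 + 2.38×56.7)/(10.80) = 155.4/10.80 = 14.39 mg/L.
Initial deficit D₀ = C_s − DO₀ = 10.7 − 8.444 = 2.256 mg/L.
D(2.33) = [0.236×14.39/(0.616−0.236)](e^(−0.236×2.33) − e^(−0.616×2.33)) + 2.256 e^(−0.616×2.33)
= 8.937 × (0.5770 − 0.2380) + 2.256 × 0.2380 = 3.566 mg/L.
DO = 10.7 − 3.566 = 7.134 mg/L.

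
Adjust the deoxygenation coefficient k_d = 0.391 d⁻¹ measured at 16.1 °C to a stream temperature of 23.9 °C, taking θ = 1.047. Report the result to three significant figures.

k_d ≈ 0.559 d⁻¹

k_d(T₂) = k_d(T₁) · θ^(T₂−T₁) = 0.391 × 1.047^(23.9−16.1)
= 0.391 × 1.047^7.80 = 0.391 × 1.431 = 0.5594 d⁻¹.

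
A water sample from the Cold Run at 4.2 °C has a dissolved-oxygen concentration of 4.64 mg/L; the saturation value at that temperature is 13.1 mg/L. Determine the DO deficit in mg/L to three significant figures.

D = C_s − C = 13.1 − 4.64 = 8.46 mg/L.

D ≈ 8.46 mg/L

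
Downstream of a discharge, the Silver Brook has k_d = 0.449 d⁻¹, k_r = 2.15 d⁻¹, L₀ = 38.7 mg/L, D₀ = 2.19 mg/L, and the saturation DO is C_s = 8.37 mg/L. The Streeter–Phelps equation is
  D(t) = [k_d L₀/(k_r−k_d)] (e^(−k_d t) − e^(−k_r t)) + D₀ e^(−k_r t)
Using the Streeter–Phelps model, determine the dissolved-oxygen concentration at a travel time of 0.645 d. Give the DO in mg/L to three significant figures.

k_d L₀/(k_r−k_d) = 0.449×38.7/(2.15−0.449) = 17.38/1.701 = 10.22 mg/L.
e^(−k_d t) = e^(−0.449×0.6450) = 0.7486; e^(−k_r t) = e^(−2.15×0.6450) = 0.2499.
D = 10.22 × (0.7486 − 0.2499) + 2.19 × 0.2499 = 5.094 + 0.5473 = 5.641 mg/L.
DO = C_s − D = 8.37 − 5.641 = 2.729 mg/L.

DO ≈ 2.73 mg/L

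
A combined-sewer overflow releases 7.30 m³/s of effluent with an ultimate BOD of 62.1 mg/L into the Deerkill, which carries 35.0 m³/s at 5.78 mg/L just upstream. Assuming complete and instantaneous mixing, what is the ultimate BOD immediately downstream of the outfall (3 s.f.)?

15.5 mg/L

Flow-weighted mixing: C = (Q_r C_r + Q_w C_w)/(Q_r + Q_w)
= (35.0×5.78 + 7.30×62.1)/(35.0 + 7.30) = 655.6/42.30 = 15.50 mg/L.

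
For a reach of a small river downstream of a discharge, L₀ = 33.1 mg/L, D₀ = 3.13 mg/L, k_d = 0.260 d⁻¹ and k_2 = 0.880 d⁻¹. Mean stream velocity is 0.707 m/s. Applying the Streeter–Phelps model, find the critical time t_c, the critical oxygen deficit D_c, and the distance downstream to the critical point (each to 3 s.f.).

t_c = [1/(k_2−k_d)] ln[(k_2/k_d)(1 − D₀(k_2−k_d)/(k_d L₀))]
= [1/(0.880−0.260)] ln[(0.880/0.260)(1 − 3.13×0.6200/(0.260×33.1))]
= (1/0.6200) ln[3.385 × 0.7745] = 1.613 × ln(2.621) = 1.613 × 0.9637 = 1.554 d.
L(t_c) = L₀ e^(−k_d t_c) = 33.1 × 0.6676 = 22.10 mg/L, and at the critical point k_2 D_c = k_d L, so D_c = (0.260/0.880) × 22.10 = 6.528 mg/L.
x_c = v t_c = 0.707 m/s × 1.554 d × 86400 s/d = 94950 m ≈ 94.9 km.

t_c ≈ 1.55 d; D_c ≈ 6.53 mg/L; x_c ≈ 94.9 km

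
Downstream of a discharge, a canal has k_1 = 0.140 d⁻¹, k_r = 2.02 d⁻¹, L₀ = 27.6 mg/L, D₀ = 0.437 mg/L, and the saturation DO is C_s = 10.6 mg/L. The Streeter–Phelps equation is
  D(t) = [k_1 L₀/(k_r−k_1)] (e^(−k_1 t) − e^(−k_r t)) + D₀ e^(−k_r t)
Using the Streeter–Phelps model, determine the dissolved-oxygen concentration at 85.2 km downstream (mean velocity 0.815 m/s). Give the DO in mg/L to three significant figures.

DO ≈ 9.01 mg/L

Travel time t = x/v = 85.2 km / (0.815 m/s) = 85200 m / 0.815 m/s = 104500 s = 1.210 d.
k_1 L₀/(k_r−k_1) = 0.140×27.6/(2.02−0.140) = 3.864/1.880 = 2.055 mg/L.
e^(−k_1 t) = e^(−0.140×1.210) = 0.8442; e^(−k_r t) = e^(−2.02×1.210) = 0.08680.
D = 2.055 × (0.8442 − 0.08680) + 0.437 × 0.08680 = 1.557 + 0.03793 = 1.595 mg/L.
DO = C_s − D = 10.6 − 1.595 = 9.005 mg/L.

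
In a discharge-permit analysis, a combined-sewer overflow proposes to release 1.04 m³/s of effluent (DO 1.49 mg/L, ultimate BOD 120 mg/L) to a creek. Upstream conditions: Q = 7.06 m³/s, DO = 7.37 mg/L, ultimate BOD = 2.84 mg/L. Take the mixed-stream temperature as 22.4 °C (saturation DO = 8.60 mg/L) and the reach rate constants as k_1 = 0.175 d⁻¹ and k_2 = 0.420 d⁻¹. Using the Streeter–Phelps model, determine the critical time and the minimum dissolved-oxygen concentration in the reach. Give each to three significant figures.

Mixed DO = (7.06×7.37 + 1.04×1.49)/(7.06+1.04) = 53.58/8.100 = 6.615 mg/L.
Mixed L₀ = (7.06×2.84 + 1.04×120)/(8.100) = 144.9/8.100 = 17.88 mg/L.
Initial deficit D₀ = C_s − DO₀ = 8.60 − 6.615 = 1.985 mg/L.
t_c = (1/0.2450) ln[(0.420/0.175)(1 − 1.985×0.2450/(0.175×17.88))] = 4.082 × ln(2.027) = 2.884 d.
D_c = (0.175/0.420) × 17.88 × e^(−0.175×2.884) = 0.4167 × 17.88 × 0.6037 = 4.498 mg/L.
Minimum DO = 8.60 − 4.498 = 4.102 mg/L.

t_c ≈ 2.88 d; minimum DO ≈ 4.10 mg/L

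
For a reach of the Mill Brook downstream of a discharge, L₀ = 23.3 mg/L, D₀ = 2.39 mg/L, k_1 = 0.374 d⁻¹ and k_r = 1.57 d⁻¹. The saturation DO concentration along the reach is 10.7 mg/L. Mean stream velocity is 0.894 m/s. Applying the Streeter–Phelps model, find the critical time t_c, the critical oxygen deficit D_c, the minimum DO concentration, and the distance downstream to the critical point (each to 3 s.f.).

t_c ≈ 0.867 d; D_c ≈ 4.01 mg/L; min DO ≈ 6.69 mg/L; x_c ≈ 67.0 km

t_c = [1/(k_r−k_1)] ln[(k_r/k_1)(1 − D₀(k_r−k_1)/(k_1 L₀))]
= [1/(1.57−0.374)] ln[(1.57/0.374)(1 − 2.39×1.196/(0.374×23.3))]
= (1/1.196) ln[4.198 × 0.6720] = 0.8361 × ln(2.821) = 0.8361 × 1.037 = 0.8671 d.
L(t_c) = L₀ e^(−k_1 t_c) = 23.3 × 0.7230 = 16.85 mg/L, and at the critical point k_r D_c = k_1 L, so D_c = (0.374/1.57) × 16.85 = 4.013 mg/L.
Minimum DO = C_s − D_c = 10.7 − 4.013 = 6.687 mg/L.
x_c = v t_c = 0.894 m/s × 0.8671 d × 86400 s/d = 66980 m ≈ 67.0 km.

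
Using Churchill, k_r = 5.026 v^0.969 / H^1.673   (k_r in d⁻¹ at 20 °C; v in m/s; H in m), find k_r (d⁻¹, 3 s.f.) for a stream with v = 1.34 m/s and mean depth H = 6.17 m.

k_r ≈ 0.318 d⁻¹

k_r = 5.026 × 1.34^0.969 / 6.17^1.673 = 5.026 × 1.328 / 21.00 = 0.3179 d⁻¹.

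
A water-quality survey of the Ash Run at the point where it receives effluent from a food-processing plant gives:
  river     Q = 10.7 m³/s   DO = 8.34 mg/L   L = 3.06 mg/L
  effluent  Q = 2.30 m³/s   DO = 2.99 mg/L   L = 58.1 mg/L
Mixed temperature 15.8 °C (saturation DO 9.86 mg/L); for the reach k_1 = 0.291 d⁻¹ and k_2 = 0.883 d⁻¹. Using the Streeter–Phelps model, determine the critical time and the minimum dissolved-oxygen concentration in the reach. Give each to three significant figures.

t_c ≈ 1.03 d; minimum DO ≈ 6.74 mg/L

Mixed DO = (10.7×8.34 + 2.30×2.99)/(10.7+2.30) = 96.11/13.00 = 7.393 mg/L.
Mixed L₀ = (10.7×3.06 + 2.30×58.1)/(13.00) = 166.4/13.00 = 12.80 mg/L.
Initial deficit D₀ = C_s − DO₀ = 9.86 − 7.393 = 2.467 mg/L.
t_c = (1/0.5920) ln[(0.883/0.291)(1 − 2.467×0.5920/(0.291×12.80))] = 1.689 × ln(1.845) = 1.034 d.
D_c = (0.291/0.883) × 12.80 × e^(−0.291×1.034) = 0.3296 × 12.80 × 0.7401 = 3.121 mg/L.
Minimum DO = 9.86 − 3.121 = 6.739 mg/L.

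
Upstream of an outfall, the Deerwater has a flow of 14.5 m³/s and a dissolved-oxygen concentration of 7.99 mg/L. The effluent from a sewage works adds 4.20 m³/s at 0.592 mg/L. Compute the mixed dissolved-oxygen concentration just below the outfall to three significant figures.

6.33 mg/L

Flow-weighted mixing: C = (Q_r C_r + Q_w C_w)/(Q_r + Q_w)
= (14.5×7.99 + 4.20×0.592)/(14.5 + 4.20) = 118.3/18.70 = 6.328 mg/L.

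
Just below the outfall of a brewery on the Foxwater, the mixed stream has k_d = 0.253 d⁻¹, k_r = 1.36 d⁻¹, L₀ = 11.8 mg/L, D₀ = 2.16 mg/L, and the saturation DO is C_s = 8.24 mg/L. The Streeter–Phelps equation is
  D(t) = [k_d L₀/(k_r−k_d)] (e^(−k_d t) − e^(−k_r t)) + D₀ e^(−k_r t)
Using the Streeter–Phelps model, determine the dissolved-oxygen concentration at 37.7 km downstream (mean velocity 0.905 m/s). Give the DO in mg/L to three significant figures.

DO ≈ 6.13 mg/L

Travel time t = x/v = 37.7 km / (0.905 m/s) = 37700 m / 0.905 m/s = 41660 s = 0.4821 d.
k_d L₀/(k_r−k_d) = 0.253×11.8/(1.36−0.253) = 2.985/1.107 = 2.697 mg/L.
e^(−k_d t) = e^(−0.253×0.4821) = 0.8852; e^(−k_r t) = e^(−1.36×0.4821) = 0.5191.
D = 2.697 × (0.8852 − 0.5191) + 2.16 × 0.5191 = 0.9873 + 1.121 = 2.108 mg/L.
DO = C_s − D = 8.24 − 2.108 = 6.132 mg/L.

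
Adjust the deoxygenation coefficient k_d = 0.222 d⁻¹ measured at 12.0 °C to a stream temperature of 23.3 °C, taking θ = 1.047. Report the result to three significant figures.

k_d ≈ 0.373 d⁻¹

k_d(T₂) = k_d(T₁) · θ^(T₂−T₁) = 0.222 × 1.047^(23.3−12.0)
= 0.222 × 1.047^11.3 = 0.222 × 1.680 = 0.3730 d⁻¹.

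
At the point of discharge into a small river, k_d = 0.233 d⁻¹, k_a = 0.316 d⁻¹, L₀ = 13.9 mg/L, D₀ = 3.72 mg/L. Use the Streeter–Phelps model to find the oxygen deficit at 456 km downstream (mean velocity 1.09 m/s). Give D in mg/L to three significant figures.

D ≈ 4.98 mg/L

Travel time t = x/v = 456 km / (1.09 m/s) = 456000 m / 1.09 m/s = 418300 s = 4.842 d.
k_d L₀/(k_a−k_d) = 0.233×13.9/(0.316−0.233) = 3.239/0.08300 = 39.02 mg/L.
e^(−k_d t) = e^(−0.233×4.842) = 0.3236; e^(−k_a t) = e^(−0.316×4.842) = 0.2165.
D = 39.02 × (0.3236 − 0.2165) + 3.72 × 0.2165 = 4.179 + 0.8055 = 4.985 mg/L.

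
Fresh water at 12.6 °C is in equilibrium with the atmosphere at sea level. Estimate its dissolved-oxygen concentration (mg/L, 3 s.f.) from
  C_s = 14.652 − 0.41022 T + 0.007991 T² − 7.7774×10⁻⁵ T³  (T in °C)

C_s ≈ 10.6 mg/L

C_s = 14.652 − 0.41022×12.6 + 0.007991×12.6² − 7.7774×10⁻⁵×12.6³ = 10.60 mg/L.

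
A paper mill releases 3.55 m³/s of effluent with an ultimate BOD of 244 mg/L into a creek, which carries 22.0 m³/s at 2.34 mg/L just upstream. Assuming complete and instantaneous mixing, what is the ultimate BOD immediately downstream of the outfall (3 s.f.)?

35.9 mg/L

Flow-weighted mixing: C = (Q_r C_r + Q_w C_w)/(Q_r + Q_w)
= (22.0×2.34 + 3.55×244)/(22.0 + 3.55) = 917.7/25.55 = 35.92 mg/L.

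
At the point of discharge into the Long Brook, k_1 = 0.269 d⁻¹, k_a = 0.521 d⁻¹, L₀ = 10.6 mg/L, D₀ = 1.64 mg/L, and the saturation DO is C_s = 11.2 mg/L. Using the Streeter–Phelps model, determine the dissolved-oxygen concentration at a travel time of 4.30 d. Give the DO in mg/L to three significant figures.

k_1 L₀/(k_a−k_1) = 0.269×10.6/(0.521−0.269) = 2.851/0.2520 = 11.32 mg/L.
e^(−k_1 t) = e^(−0.269×4.300) = 0.3145; e^(−k_a t) = e^(−0.521×4.300) = 0.1064.
D = 11.32 × (0.3145 − 0.1064) + 1.64 × 0.1064 = 2.355 + 0.1745 = 2.529 mg/L.
DO = C_s − D = 11.2 − 2.529 = 8.671 mg/L.

DO ≈ 8.67 mg/L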